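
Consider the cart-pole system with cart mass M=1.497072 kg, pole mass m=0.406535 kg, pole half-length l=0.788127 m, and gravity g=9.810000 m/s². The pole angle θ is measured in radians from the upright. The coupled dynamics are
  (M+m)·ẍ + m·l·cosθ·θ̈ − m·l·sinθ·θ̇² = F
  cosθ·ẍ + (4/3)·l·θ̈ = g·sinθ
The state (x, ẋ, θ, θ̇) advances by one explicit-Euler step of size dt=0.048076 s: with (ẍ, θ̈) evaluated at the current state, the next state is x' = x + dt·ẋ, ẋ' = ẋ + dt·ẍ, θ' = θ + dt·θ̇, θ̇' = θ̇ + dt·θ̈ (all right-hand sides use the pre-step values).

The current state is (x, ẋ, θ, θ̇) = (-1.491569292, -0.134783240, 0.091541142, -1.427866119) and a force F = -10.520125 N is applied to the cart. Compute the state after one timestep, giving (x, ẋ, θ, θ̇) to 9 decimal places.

sinθ=0.091413346, cosθ=0.995813035
temp = (F + m·l·θ̇²·sinθ)/(M+m) = (-10.520125 + 0.059714353)/1.903607 = -5.495047374
θ̈ = (g·sinθ − cosθ·temp)/(l·(4/3 − m·cos²θ/(M+m))) = 7.205102402
ẍ = temp − m·l·θ̈·cosθ/(M+m) = -6.702679947
Euler: x'=-1.491569292+0.048076·-0.134783240=-1.498049131, ẋ'=-0.134783240+0.048076·-6.702679947=-0.457021281
       θ'=0.091541142+0.048076·-1.427866119=0.022895050, θ̇'=-1.427866119+0.048076·7.205102402=-1.081473616

(-1.498049131, -0.457021281, 0.022895050, -1.081473616)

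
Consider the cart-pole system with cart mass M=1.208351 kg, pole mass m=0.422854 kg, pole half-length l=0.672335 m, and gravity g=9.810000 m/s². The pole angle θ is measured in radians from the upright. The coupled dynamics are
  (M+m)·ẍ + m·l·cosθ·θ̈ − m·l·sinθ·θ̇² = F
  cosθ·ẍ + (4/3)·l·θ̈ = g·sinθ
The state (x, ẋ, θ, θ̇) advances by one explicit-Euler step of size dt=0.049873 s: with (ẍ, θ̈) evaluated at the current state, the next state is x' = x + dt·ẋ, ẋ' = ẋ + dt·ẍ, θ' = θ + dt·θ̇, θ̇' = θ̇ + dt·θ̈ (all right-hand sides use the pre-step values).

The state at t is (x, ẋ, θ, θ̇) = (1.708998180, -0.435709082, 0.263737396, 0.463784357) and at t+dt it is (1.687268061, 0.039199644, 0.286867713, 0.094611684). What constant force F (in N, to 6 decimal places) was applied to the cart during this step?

F = 13.485291 N

ẍ = (ẋ'−ẋ)/dt = (0.039199644−-0.435709082)/0.049873 = 9.522361
θ̈ = (θ̇'−θ̇)/dt = (0.094611684−0.463784357)/0.049873 = -7.402255
sinθ=0.260691, cosθ=0.965422
F = (M+m)·ẍ + m·l·cosθ·θ̈ − m·l·sinθ·θ̇² = 15.532923 + -2.031691 − 0.015942 = 13.485291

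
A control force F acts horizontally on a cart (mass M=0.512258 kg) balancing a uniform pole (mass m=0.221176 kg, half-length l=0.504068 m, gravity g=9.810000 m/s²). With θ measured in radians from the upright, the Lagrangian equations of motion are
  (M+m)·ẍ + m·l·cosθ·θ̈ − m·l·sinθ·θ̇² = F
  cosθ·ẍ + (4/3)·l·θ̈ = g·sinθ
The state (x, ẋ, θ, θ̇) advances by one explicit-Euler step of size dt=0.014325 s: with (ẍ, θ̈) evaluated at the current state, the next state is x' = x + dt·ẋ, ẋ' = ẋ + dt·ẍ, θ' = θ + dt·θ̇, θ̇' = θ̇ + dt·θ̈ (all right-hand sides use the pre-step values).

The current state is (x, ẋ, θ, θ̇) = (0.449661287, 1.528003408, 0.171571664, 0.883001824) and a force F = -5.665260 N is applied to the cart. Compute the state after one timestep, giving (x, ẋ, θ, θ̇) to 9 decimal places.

(0.471549936, 1.379740602, 0.184220665, 1.136060701)

sinθ=0.170731148, cosθ=0.985317652
temp = (F + m·l·θ̇²·sinθ)/(M+m) = (-5.665260 + 0.014840997)/0.733434 = -7.704059265
θ̈ = (g·sinθ − cosθ·temp)/(l·(4/3 − m·cos²θ/(M+m))) = 17.665541159
ẍ = temp − m·l·θ̈·cosθ/(M+m) = -10.349934112
Euler: x'=0.449661287+0.014325·1.528003408=0.471549936, ẋ'=1.528003408+0.014325·-10.349934112=1.379740602
       θ'=0.171571664+0.014325·0.883001824=0.184220665, θ̇'=0.883001824+0.014325·17.665541159=1.136060701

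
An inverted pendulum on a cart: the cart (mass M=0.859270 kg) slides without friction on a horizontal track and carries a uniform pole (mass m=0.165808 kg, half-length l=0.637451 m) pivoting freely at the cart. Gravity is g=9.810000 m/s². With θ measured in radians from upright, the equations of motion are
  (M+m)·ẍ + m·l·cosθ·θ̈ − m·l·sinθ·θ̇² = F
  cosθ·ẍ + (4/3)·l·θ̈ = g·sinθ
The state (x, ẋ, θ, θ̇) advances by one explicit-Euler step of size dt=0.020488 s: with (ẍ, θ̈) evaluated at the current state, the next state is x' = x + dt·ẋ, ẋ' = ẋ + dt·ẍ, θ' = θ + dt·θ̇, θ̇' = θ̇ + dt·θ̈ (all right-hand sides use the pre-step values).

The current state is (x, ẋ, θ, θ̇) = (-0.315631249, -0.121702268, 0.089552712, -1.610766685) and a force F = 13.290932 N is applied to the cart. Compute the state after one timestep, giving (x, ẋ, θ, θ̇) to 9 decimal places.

sinθ=0.089433063, cosθ=0.995992835
temp = (F + m·l·θ̇²·sinθ)/(M+m) = (13.290932 + 0.024525376)/1.025078 = 12.989701638
θ̈ = (g·sinθ − cosθ·temp)/(l·(4/3 − m·cos²θ/(M+m))) = -16.130945015
ẍ = temp − m·l·θ̈·cosθ/(M+m) = 14.646277770
Euler: x'=-0.315631249+0.020488·-0.121702268=-0.318124685, ẋ'=-0.121702268+0.020488·14.646277770=0.178370671
       θ'=0.089552712+0.020488·-1.610766685=0.056551324, θ̇'=-1.610766685+0.020488·-16.130945015=-1.941257486

(-0.318124685, 0.178370671, 0.056551324, -1.941257486)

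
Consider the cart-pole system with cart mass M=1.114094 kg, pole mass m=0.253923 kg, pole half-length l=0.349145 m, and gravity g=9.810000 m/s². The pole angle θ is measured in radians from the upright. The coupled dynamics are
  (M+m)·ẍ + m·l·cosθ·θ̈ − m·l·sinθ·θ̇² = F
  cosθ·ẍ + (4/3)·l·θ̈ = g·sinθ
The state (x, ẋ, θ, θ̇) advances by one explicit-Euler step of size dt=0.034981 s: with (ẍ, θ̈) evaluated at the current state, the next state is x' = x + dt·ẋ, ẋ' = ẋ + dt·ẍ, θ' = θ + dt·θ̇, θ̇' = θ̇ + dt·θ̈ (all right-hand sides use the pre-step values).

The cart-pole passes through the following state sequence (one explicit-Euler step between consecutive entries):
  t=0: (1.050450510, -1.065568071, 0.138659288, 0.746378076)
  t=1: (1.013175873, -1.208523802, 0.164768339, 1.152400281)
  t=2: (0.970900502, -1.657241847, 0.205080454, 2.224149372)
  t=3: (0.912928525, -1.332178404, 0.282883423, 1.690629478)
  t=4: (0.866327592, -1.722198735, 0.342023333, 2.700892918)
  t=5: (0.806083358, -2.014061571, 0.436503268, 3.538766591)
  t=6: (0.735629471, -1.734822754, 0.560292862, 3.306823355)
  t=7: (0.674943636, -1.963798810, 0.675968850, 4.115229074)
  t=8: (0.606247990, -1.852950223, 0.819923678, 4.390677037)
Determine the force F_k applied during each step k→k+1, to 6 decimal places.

step 0→1:
  ẍ = (ẋ'−ẋ)/dt = (-1.208523802−-1.065568071)/0.034981 = -4.086668
  θ̈ = (θ̇'−θ̇)/dt = (1.152400281−0.746378076)/0.034981 = 11.606935
  sinθ=0.138215, cosθ=0.990402
  F = (M+m)·ẍ + m·l·cosθ·θ̈ − m·l·sinθ·θ̇² = -5.590631 + 1.019147 − 0.006826 = -4.578310
step 1→2:
  ẍ = (ẋ'−ẋ)/dt = (-1.657241847−-1.208523802)/0.034981 = -12.827479
  θ̈ = (θ̇'−θ̇)/dt = (2.224149372−1.152400281)/0.034981 = 30.638035
  sinθ=0.164024, cosθ=0.986456
  F = (M+m)·ẍ + m·l·cosθ·θ̈ − m·l·sinθ·θ̇² = -17.548209 + 2.679456 − 0.019312 = -14.888065
step 2→3:
  ẍ = (ẋ'−ẋ)/dt = (-1.332178404−-1.657241847)/0.034981 = 9.292571
  θ̈ = (θ̇'−θ̇)/dt = (1.690629478−2.224149372)/0.034981 = -15.251705
  sinθ=0.203646, cosθ=0.979045
  F = (M+m)·ẍ + m·l·cosθ·θ̈ − m·l·sinθ·θ̇² = 12.712396 + -1.323819 − 0.089312 = 11.299264
step 3→4:
  ẍ = (ẋ'−ẋ)/dt = (-1.722198735−-1.332178404)/0.034981 = -11.149491
  θ̈ = (θ̇'−θ̇)/dt = (2.700892918−1.690629478)/0.034981 = 28.880348
  sinθ=0.279126, cosθ=0.960255
  F = (M+m)·ẍ + m·l·cosθ·θ̈ − m·l·sinθ·θ̇² = -15.252693 + 2.458650 − 0.070730 = -12.864773
step 4→5:
  ẍ = (ẋ'−ẋ)/dt = (-2.014061571−-1.722198735)/0.034981 = -8.343467
  θ̈ = (θ̇'−θ̇)/dt = (3.538766591−2.700892918)/0.034981 = 23.952250
  sinθ=0.335394, cosθ=0.942078
  F = (M+m)·ẍ + m·l·cosθ·θ̈ − m·l·sinθ·θ̇² = -11.414005 + 2.000511 − 0.216909 = -9.630403
step 5→6:
  ẍ = (ẋ'−ẋ)/dt = (-1.734822754−-2.014061571)/0.034981 = 7.982585
  θ̈ = (θ̇'−θ̇)/dt = (3.306823355−3.538766591)/0.034981 = -6.630549
  sinθ=0.422773, cosθ=0.906236
  F = (M+m)·ẍ + m·l·cosθ·θ̈ − m·l·sinθ·θ̇² = 10.920312 + -0.532719 − 0.469374 = 9.918219
step 6→7:
  ẍ = (ẋ'−ẋ)/dt = (-1.963798810−-1.734822754)/0.034981 = -6.545726
  θ̈ = (θ̇'−θ̇)/dt = (4.115229074−3.306823355)/0.034981 = 23.109852
  sinθ=0.531434, cosθ=0.847100
  F = (M+m)·ẍ + m·l·cosθ·θ̈ − m·l·sinθ·θ̇² = -8.954665 + 1.735559 − 0.515204 = -7.734310
step 7→8:
  ẍ = (ẋ'−ẋ)/dt = (-1.852950223−-1.963798810)/0.034981 = 3.168823
  θ̈ = (θ̇'−θ̇)/dt = (4.390677037−4.115229074)/0.034981 = 7.874216
  sinθ=0.625653, cosθ=0.780101
  F = (M+m)·ẍ + m·l·cosθ·θ̈ − m·l·sinθ·θ̇² = 4.335003 + 0.544586 − 0.939355 = 3.940234

F_0 = -4.578310 N
F_1 = -14.888065 N
F_2 = 11.299264 N
F_3 = -12.864773 N
F_4 = -9.630403 N
F_5 = 9.918219 N
F_6 = -7.734310 N
F_7 = 3.940234 N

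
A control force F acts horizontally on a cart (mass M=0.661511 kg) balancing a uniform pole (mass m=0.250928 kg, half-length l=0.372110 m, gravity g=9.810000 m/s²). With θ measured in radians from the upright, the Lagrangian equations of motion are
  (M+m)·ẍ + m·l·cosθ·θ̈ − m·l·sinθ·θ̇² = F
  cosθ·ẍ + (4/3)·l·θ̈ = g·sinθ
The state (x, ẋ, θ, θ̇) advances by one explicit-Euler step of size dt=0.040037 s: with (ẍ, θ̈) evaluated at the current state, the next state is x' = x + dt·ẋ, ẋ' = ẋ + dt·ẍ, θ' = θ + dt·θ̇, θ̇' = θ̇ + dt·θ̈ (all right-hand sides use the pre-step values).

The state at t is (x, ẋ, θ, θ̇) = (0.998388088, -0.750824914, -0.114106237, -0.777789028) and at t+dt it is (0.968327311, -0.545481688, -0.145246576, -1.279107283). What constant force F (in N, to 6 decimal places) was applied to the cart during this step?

ẍ = (ẋ'−ẋ)/dt = (-0.545481688−-0.750824914)/0.040037 = 5.128836
θ̈ = (θ̇'−θ̇)/dt = (-1.279107283−-0.777789028)/0.040037 = -12.521374
sinθ=-0.113859, cosθ=0.993497
F = (M+m)·ẍ + m·l·cosθ·θ̈ − m·l·sinθ·θ̇² = 4.679750 + -1.161553 − -0.006431 = 3.524629

F = 3.524629 N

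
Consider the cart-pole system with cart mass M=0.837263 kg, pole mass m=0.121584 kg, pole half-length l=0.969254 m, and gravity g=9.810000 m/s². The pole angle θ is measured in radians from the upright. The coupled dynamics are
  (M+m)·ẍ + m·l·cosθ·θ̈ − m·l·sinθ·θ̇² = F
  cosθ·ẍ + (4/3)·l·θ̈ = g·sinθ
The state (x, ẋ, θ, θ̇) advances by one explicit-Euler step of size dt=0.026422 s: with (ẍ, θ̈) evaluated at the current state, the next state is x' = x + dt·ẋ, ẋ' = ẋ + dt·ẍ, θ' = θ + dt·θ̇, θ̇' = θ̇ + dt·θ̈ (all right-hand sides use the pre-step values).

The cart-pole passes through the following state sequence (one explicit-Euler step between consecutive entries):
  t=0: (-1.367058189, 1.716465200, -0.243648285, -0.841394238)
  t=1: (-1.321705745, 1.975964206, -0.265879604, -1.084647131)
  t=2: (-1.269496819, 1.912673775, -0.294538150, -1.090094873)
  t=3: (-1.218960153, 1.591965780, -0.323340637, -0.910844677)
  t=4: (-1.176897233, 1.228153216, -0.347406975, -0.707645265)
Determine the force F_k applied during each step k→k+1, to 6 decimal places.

F_0 = 8.384376 N
F_1 = -2.283807 N
F_2 = -10.832699 N
F_3 = -12.312259 N

step 0→1:
  ẍ = (ẋ'−ẋ)/dt = (1.975964206−1.716465200)/0.026422 = 9.821323
  θ̈ = (θ̇'−θ̇)/dt = (-1.084647131−-0.841394238)/0.026422 = -9.206453
  sinθ=-0.241245, cosθ=0.970464
  F = (M+m)·ẍ + m·l·cosθ·θ̈ − m·l·sinθ·θ̇² = 9.417146 + -1.052897 − -0.020127 = 8.384376
step 1→2:
  ẍ = (ẋ'−ẋ)/dt = (1.912673775−1.975964206)/0.026422 = -2.395369
  θ̈ = (θ̇'−θ̇)/dt = (-1.090094873−-1.084647131)/0.026422 = -0.206182
  sinθ=-0.262758, cosθ=0.964862
  F = (M+m)·ẍ + m·l·cosθ·θ̈ − m·l·sinθ·θ̇² = -2.296792 + -0.023444 − -0.036429 = -2.283807
step 2→3:
  ẍ = (ẋ'−ẋ)/dt = (1.591965780−1.912673775)/0.026422 = -12.137915
  θ̈ = (θ̇'−θ̇)/dt = (-0.910844677−-1.090094873)/0.026422 = 6.784127
  sinθ=-0.290298, cosθ=0.956936
  F = (M+m)·ẍ + m·l·cosθ·θ̈ − m·l·sinθ·θ̇² = -11.638404 + 0.765052 − -0.040652 = -10.832699
step 3→4:
  ẍ = (ẋ'−ẋ)/dt = (1.228153216−1.591965780)/0.026422 = -13.769305
  θ̈ = (θ̇'−θ̇)/dt = (-0.707645265−-0.910844677)/0.026422 = 7.690539
  sinθ=-0.317736, cosθ=0.948179
  F = (M+m)·ẍ + m·l·cosθ·θ̈ − m·l·sinθ·θ̇² = -13.202656 + 0.859333 − -0.031065 = -12.312259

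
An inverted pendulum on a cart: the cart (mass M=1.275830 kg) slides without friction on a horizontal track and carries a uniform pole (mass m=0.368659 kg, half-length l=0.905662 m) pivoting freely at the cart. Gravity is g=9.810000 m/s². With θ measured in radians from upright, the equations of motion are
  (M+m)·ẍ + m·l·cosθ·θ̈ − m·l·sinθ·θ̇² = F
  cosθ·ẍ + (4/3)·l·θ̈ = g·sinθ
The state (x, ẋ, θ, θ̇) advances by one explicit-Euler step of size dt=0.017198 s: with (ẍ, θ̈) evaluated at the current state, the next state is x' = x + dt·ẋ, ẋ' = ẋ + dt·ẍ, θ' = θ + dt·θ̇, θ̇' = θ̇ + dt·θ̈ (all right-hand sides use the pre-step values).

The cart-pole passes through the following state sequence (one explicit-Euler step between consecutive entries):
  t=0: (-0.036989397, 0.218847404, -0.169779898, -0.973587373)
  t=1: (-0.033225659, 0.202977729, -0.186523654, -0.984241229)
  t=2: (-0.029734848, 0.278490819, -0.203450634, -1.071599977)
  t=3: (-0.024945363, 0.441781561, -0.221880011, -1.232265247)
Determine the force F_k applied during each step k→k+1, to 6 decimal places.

step 0→1:
  ẍ = (ẋ'−ẋ)/dt = (0.202977729−0.218847404)/0.017198 = -0.922763
  θ̈ = (θ̇'−θ̇)/dt = (-0.984241229−-0.973587373)/0.017198 = -0.619482
  sinθ=-0.168965, cosθ=0.985622
  F = (M+m)·ẍ + m·l·cosθ·θ̈ − m·l·sinθ·θ̇² = -1.517473 + -0.203859 − -0.053474 = -1.667859
step 1→2:
  ẍ = (ẋ'−ẋ)/dt = (0.278490819−0.202977729)/0.017198 = 4.390806
  θ̈ = (θ̇'−θ̇)/dt = (-1.071599977−-0.984241229)/0.017198 = -5.079588
  sinθ=-0.185444, cosθ=0.982655
  F = (M+m)·ẍ + m·l·cosθ·θ̈ − m·l·sinθ·θ̇² = 7.220633 + -1.666558 − -0.059980 = 5.614055
step 2→3:
  ẍ = (ẋ'−ẋ)/dt = (0.441781561−0.278490819)/0.017198 = 9.494752
  θ̈ = (θ̇'−θ̇)/dt = (-1.232265247−-1.071599977)/0.017198 = -9.342090
  sinθ=-0.202050, cosθ=0.979375
  F = (M+m)·ẍ + m·l·cosθ·θ̈ − m·l·sinθ·θ̇² = 15.614015 + -3.054810 − -0.077467 = 12.636672

F_0 = -1.667859 N
F_1 = 5.614055 N
F_2 = 12.636672 N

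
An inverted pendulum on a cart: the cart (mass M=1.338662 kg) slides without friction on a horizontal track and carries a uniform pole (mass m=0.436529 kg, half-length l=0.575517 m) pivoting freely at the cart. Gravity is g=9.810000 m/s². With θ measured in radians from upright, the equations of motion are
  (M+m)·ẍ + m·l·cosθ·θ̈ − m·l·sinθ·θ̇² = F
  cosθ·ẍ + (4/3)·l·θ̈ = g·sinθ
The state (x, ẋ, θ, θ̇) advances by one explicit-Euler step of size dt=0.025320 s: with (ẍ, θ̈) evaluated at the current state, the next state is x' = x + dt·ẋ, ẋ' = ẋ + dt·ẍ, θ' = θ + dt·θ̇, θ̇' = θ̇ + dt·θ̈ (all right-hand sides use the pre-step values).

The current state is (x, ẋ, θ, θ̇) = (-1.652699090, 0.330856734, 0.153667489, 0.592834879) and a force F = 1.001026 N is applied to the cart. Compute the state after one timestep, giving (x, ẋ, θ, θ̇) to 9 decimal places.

sinθ=0.153063426, cosθ=0.988216367
temp = (F + m·l·θ̇²·sinθ)/(M+m) = (1.001026 + 0.013514817)/1.775191 = 0.571510794
θ̈ = (g·sinθ − cosθ·temp)/(l·(4/3 − m·cos²θ/(M+m))) = 1.488957297
ẍ = temp − m·l·θ̈·cosθ/(M+m) = 0.363272568
Euler: x'=-1.652699090+0.025320·0.330856734=-1.644321797, ẋ'=0.330856734+0.025320·0.363272568=0.340054795
       θ'=0.153667489+0.025320·0.592834879=0.168678068, θ̇'=0.592834879+0.025320·1.488957297=0.630535278

(-1.644321797, 0.340054795, 0.168678068, 0.630535278)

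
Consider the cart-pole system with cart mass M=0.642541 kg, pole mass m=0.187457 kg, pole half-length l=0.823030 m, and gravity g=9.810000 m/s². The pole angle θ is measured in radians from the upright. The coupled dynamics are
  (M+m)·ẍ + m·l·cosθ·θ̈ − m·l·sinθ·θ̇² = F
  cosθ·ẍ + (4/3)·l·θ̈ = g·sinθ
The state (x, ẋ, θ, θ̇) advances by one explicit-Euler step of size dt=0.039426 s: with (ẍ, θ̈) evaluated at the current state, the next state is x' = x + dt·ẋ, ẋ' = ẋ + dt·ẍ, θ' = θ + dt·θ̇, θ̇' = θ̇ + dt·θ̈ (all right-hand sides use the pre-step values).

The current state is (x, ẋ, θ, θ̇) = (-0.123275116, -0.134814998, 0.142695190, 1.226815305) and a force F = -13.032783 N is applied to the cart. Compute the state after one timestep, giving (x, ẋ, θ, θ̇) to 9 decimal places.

sinθ=0.142211425, cosθ=0.989836305
temp = (F + m·l·θ̇²·sinθ)/(M+m) = (-13.032783 + 0.033022518)/0.829998 = -15.662399767
θ̈ = (g·sinθ − cosθ·temp)/(l·(4/3 − m·cos²θ/(M+m))) = 18.463061690
ẍ = temp − m·l·θ̈·cosθ/(M+m) = -19.059492341
Euler: x'=-0.123275116+0.039426·-0.134814998=-0.128590332, ẋ'=-0.134814998+0.039426·-19.059492341=-0.886254543
       θ'=0.142695190+0.039426·1.226815305=0.191063610, θ̇'=1.226815305+0.039426·18.463061690=1.954739975

(-0.128590332, -0.886254543, 0.191063610, 1.954739975)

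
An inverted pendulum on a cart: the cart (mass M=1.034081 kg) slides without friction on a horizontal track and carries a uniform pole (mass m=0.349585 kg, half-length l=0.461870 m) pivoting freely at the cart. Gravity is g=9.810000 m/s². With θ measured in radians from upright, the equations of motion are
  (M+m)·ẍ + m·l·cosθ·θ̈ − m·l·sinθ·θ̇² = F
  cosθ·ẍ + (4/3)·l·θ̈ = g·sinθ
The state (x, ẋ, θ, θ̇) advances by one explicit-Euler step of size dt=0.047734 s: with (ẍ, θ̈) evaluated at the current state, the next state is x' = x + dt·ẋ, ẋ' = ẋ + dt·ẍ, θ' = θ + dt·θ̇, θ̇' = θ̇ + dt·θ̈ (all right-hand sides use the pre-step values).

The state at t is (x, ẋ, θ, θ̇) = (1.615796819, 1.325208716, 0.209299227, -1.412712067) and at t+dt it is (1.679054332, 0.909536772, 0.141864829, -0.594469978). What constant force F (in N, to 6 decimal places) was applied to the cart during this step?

ẍ = (ẋ'−ẋ)/dt = (0.909536772−1.325208716)/0.047734 = -8.708089
θ̈ = (θ̇'−θ̇)/dt = (-0.594469978−-1.412712067)/0.047734 = 17.141704
sinθ=0.207774, cosθ=0.978177
F = (M+m)·ẍ + m·l·cosθ·θ̈ − m·l·sinθ·θ̇² = -12.049087 + 2.707347 − 0.066953 = -9.408694

F = -9.408694 N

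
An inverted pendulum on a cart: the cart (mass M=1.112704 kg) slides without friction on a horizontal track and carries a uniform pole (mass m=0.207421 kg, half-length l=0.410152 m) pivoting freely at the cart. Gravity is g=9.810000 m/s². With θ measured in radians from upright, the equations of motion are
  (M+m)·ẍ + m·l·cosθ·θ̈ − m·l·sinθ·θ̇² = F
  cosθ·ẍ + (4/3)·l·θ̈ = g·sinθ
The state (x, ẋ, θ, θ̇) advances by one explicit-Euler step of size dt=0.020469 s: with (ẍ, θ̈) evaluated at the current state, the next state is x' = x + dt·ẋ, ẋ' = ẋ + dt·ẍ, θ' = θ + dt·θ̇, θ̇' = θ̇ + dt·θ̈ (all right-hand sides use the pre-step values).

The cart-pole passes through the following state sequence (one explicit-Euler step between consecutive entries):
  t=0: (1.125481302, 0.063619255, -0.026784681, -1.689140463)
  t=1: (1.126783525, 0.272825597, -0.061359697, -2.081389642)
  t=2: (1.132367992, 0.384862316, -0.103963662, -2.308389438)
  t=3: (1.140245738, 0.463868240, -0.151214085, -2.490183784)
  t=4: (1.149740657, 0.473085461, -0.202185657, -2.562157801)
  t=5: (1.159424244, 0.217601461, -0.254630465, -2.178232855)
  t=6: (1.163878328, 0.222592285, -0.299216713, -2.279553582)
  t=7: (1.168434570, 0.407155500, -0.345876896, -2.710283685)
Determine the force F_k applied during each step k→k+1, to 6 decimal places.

F_0 = 11.869329 N
F_1 = 6.306591 N
F_2 = 4.390941 N
F_3 = 0.378195 N
F_4 = -14.801821 N
F_5 = 0.016017 N
F_6 = 10.322832 N

step 0→1:
  ẍ = (ẋ'−ẋ)/dt = (0.272825597−0.063619255)/0.020469 = 10.220643
  θ̈ = (θ̇'−θ̇)/dt = (-2.081389642−-1.689140463)/0.020469 = -19.163085
  sinθ=-0.026781, cosθ=0.999641
  F = (M+m)·ẍ + m·l·cosθ·θ̈ − m·l·sinθ·θ̇² = 13.492526 + -1.629698 − -0.006501 = 11.869329
step 1→2:
  ẍ = (ẋ'−ẋ)/dt = (0.384862316−0.272825597)/0.020469 = 5.473483
  θ̈ = (θ̇'−θ̇)/dt = (-2.308389438−-2.081389642)/0.020469 = -11.089931
  sinθ=-0.061321, cosθ=0.998118
  F = (M+m)·ẍ + m·l·cosθ·θ̈ − m·l·sinθ·θ̇² = 7.225681 + -0.941691 − -0.022600 = 6.306591
step 2→3:
  ẍ = (ẋ'−ẋ)/dt = (0.463868240−0.384862316)/0.020469 = 3.859784
  θ̈ = (θ̇'−θ̇)/dt = (-2.490183784−-2.308389438)/0.020469 = -8.881447
  sinθ=-0.103776, cosθ=0.994601
  F = (M+m)·ẍ + m·l·cosθ·θ̈ − m·l·sinθ·θ̇² = 5.095398 + -0.751502 − -0.047045 = 4.390941
step 3→4:
  ẍ = (ẋ'−ẋ)/dt = (0.473085461−0.463868240)/0.020469 = 0.450301
  θ̈ = (θ̇'−θ̇)/dt = (-2.562157801−-2.490183784)/0.020469 = -3.516245
  sinθ=-0.150638, cosθ=0.988589
  F = (M+m)·ẍ + m·l·cosθ·θ̈ − m·l·sinθ·θ̇² = 0.594454 + -0.295728 − -0.079469 = 0.378195
step 4→5:
  ẍ = (ẋ'−ẋ)/dt = (0.217601461−0.473085461)/0.020469 = -12.481509
  θ̈ = (θ̇'−θ̇)/dt = (-2.178232855−-2.562157801)/0.020469 = 18.756409
  sinθ=-0.200811, cosθ=0.979630
  F = (M+m)·ẍ + m·l·cosθ·θ̈ − m·l·sinθ·θ̇² = -16.477152 + 1.563181 − -0.112149 = -14.801821
step 5→6:
  ẍ = (ẋ'−ẋ)/dt = (0.222592285−0.217601461)/0.020469 = 0.243824
  θ̈ = (θ̇'−θ̇)/dt = (-2.279553582−-2.178232855)/0.020469 = -4.949960
  sinθ=-0.251888, cosθ=0.967756
  F = (M+m)·ẍ + m·l·cosθ·θ̈ − m·l·sinθ·θ̇² = 0.321878 + -0.407535 − -0.101675 = 0.016017
step 6→7:
  ẍ = (ẋ'−ẋ)/dt = (0.407155500−0.222592285)/0.020469 = 9.016719
  θ̈ = (θ̇'−θ̇)/dt = (-2.710283685−-2.279553582)/0.020469 = -21.043046
  sinθ=-0.294772, cosθ=0.955568
  F = (M+m)·ẍ + m·l·cosθ·θ̈ − m·l·sinθ·θ̇² = 11.903196 + -1.710675 − -0.130312 = 10.322832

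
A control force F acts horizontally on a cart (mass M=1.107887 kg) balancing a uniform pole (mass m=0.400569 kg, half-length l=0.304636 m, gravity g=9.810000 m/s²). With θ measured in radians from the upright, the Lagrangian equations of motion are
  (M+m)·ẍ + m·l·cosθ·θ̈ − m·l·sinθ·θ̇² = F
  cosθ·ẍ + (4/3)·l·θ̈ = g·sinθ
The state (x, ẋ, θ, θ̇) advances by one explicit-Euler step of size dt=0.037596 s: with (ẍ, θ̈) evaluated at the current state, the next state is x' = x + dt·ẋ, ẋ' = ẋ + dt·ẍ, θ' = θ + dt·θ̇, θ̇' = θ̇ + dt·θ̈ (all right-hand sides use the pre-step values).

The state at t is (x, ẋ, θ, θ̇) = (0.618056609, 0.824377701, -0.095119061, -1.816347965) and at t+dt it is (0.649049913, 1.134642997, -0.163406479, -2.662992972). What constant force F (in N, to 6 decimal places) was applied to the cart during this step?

ẍ = (ẋ'−ẋ)/dt = (1.134642997−0.824377701)/0.037596 = 8.252615
θ̈ = (θ̇'−θ̇)/dt = (-2.662992972−-1.816347965)/0.037596 = -22.519550
sinθ=-0.094976, cosθ=0.995480
F = (M+m)·ẍ + m·l·cosθ·θ̈ − m·l·sinθ·θ̇² = 12.448706 + -2.735588 − -0.038236 = 9.751354

F = 9.751354 N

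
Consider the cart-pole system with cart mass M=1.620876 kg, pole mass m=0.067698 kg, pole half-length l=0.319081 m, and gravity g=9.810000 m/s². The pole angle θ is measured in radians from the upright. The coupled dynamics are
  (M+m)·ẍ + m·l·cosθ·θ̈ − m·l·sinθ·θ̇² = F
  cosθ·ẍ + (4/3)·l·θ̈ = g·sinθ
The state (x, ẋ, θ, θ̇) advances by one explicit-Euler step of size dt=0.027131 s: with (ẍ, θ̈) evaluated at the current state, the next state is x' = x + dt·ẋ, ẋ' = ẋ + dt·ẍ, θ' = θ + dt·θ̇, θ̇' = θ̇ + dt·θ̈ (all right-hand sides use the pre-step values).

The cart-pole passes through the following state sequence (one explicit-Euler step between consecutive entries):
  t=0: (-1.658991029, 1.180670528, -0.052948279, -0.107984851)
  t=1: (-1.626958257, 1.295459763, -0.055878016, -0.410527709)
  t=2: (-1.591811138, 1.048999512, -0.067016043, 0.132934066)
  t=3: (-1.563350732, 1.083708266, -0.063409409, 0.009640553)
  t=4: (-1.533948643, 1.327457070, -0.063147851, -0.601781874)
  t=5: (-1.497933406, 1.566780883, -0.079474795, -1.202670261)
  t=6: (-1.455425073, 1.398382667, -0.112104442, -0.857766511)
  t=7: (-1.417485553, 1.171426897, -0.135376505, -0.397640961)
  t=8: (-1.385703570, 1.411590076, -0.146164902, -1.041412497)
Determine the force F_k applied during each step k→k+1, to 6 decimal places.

F_0 = 6.903703 N
F_1 = -14.906925 N
F_2 = 2.062279 N
F_3 = 14.684568 N
F_4 = 14.418022 N
F_5 = -10.204517 N
F_6 = -13.759409 N
F_7 = 14.439823 N

step 0→1:
  ẍ = (ẋ'−ẋ)/dt = (1.295459763−1.180670528)/0.027131 = 4.230925
  θ̈ = (θ̇'−θ̇)/dt = (-0.410527709−-0.107984851)/0.027131 = -11.151187
  sinθ=-0.052924, cosθ=0.998599
  F = (M+m)·ẍ + m·l·cosθ·θ̈ − m·l·sinθ·θ̇² = 7.144231 + -0.240541 − -0.000013 = 6.903703
step 1→2:
  ẍ = (ẋ'−ẋ)/dt = (1.048999512−1.295459763)/0.027131 = -9.084083
  θ̈ = (θ̇'−θ̇)/dt = (0.132934066−-0.410527709)/0.027131 = 20.031026
  sinθ=-0.055849, cosθ=0.998439
  F = (M+m)·ẍ + m·l·cosθ·θ̈ − m·l·sinθ·θ̇² = -15.339146 + 0.432018 − -0.000203 = -14.906925
step 2→3:
  ẍ = (ẋ'−ẋ)/dt = (1.083708266−1.048999512)/0.027131 = 1.279302
  θ̈ = (θ̇'−θ̇)/dt = (0.009640553−0.132934066)/0.027131 = -4.544378
  sinθ=-0.066966, cosθ=0.997755
  F = (M+m)·ẍ + m·l·cosθ·θ̈ − m·l·sinθ·θ̇² = 2.160197 + -0.097943 − -0.000026 = 2.062279
step 3→4:
  ẍ = (ẋ'−ẋ)/dt = (1.327457070−1.083708266)/0.027131 = 8.984144
  θ̈ = (θ̇'−θ̇)/dt = (-0.601781874−0.009640553)/0.027131 = -22.535934
  sinθ=-0.063367, cosθ=0.997990
  F = (M+m)·ẍ + m·l·cosθ·θ̈ − m·l·sinθ·θ̇² = 15.170392 + -0.485824 − -0.000000 = 14.684568
step 4→5:
  ẍ = (ẋ'−ẋ)/dt = (1.566780883−1.327457070)/0.027131 = 8.821047
  θ̈ = (θ̇'−θ̇)/dt = (-1.202670261−-0.601781874)/0.027131 = -22.147668
  sinθ=-0.063106, cosθ=0.998007
  F = (M+m)·ẍ + m·l·cosθ·θ̈ − m·l·sinθ·θ̇² = 14.894990 + -0.477461 − -0.000494 = 14.418022
step 5→6:
  ẍ = (ẋ'−ẋ)/dt = (1.398382667−1.566780883)/0.027131 = -6.206856
  θ̈ = (θ̇'−θ̇)/dt = (-0.857766511−-1.202670261)/0.027131 = 12.712534
  sinθ=-0.079391, cosθ=0.996844
  F = (M+m)·ẍ + m·l·cosθ·θ̈ − m·l·sinθ·θ̇² = -10.480736 + 0.273739 − -0.002481 = -10.204517
step 6→7:
  ẍ = (ẋ'−ẋ)/dt = (1.171426897−1.398382667)/0.027131 = -8.365183
  θ̈ = (θ̇'−θ̇)/dt = (-0.397640961−-0.857766511)/0.027131 = 16.959403
  sinθ=-0.111870, cosθ=0.993723
  F = (M+m)·ẍ + m·l·cosθ·θ̈ − m·l·sinθ·θ̇² = -14.125230 + 0.364043 − -0.001778 = -13.759409
step 7→8:
  ẍ = (ẋ'−ẋ)/dt = (1.411590076−1.171426897)/0.027131 = 8.851984
  θ̈ = (θ̇'−θ̇)/dt = (-1.041412497−-0.397640961)/0.027131 = -23.728264
  sinθ=-0.134963, cosθ=0.990851
  F = (M+m)·ẍ + m·l·cosθ·θ̈ − m·l·sinθ·θ̇² = 14.947230 + -0.507868 − -0.000461 = 14.439823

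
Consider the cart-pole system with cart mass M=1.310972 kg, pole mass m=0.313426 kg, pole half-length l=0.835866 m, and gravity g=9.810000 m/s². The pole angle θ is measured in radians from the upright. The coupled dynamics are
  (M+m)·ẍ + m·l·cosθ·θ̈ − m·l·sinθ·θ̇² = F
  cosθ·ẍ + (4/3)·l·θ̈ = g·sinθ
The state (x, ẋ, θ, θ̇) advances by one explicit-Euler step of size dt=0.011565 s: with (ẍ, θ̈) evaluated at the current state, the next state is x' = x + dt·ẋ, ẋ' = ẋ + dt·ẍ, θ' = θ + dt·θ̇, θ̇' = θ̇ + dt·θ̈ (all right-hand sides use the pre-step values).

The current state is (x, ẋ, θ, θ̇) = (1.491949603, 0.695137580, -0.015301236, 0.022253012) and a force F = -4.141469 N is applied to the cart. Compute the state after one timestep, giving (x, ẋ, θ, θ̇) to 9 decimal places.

sinθ=-0.015300639, cosθ=0.999882938
temp = (F + m·l·θ̇²·sinθ)/(M+m) = (-4.141469 + -0.000001985)/1.624398 = -2.549542036
θ̈ = (g·sinθ − cosθ·temp)/(l·(4/3 − m·cos²θ/(M+m))) = 2.516814893
ẍ = temp − m·l·θ̈·cosθ/(M+m) = -2.955405229
Euler: x'=1.491949603+0.011565·0.695137580=1.499988869, ẋ'=0.695137580+0.011565·-2.955405229=0.660958319
       θ'=-0.015301236+0.011565·0.022253012=-0.015043880, θ̇'=0.022253012+0.011565·2.516814893=0.051359976

(1.499988869, 0.660958319, -0.015043880, 0.051359976)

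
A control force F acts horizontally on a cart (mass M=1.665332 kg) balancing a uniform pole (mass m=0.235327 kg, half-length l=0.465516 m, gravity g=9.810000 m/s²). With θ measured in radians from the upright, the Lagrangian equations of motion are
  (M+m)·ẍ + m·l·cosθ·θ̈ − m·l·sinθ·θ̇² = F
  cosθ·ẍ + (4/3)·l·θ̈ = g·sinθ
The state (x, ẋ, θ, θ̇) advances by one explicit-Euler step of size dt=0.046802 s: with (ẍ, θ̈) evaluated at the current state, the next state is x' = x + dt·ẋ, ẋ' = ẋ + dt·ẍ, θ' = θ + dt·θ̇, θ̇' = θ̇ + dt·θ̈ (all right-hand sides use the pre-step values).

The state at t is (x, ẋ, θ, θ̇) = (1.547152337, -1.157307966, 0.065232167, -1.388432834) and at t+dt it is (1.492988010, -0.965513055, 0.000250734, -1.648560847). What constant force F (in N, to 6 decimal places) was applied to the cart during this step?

ẍ = (ẋ'−ẋ)/dt = (-0.965513055−-1.157307966)/0.046802 = 4.098007
θ̈ = (θ̇'−θ̇)/dt = (-1.648560847−-1.388432834)/0.046802 = -5.558053
sinθ=0.065186, cosθ=0.997873
F = (M+m)·ẍ + m·l·cosθ·θ̈ − m·l·sinθ·θ̇² = 7.788913 + -0.607581 − 0.013766 = 7.167566

F = 7.167566 N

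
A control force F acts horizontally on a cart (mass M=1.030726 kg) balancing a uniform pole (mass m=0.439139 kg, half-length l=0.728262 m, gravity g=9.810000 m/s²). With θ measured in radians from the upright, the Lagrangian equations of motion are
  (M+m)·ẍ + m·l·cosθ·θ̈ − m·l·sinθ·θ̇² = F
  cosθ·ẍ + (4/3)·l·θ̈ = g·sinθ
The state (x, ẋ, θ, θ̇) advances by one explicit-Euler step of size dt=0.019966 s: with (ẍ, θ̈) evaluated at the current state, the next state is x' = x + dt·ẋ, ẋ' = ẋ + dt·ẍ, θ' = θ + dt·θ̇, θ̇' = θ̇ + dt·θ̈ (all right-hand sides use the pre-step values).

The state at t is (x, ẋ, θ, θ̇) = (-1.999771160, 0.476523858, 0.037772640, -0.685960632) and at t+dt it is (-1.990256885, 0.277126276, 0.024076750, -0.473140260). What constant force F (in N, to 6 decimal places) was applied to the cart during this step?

F = -11.278565 N

ẍ = (ẋ'−ẋ)/dt = (0.277126276−0.476523858)/0.019966 = -9.986857
θ̈ = (θ̇'−θ̇)/dt = (-0.473140260−-0.685960632)/0.019966 = 10.659139
sinθ=0.037764, cosθ=0.999287
F = (M+m)·ẍ + m·l·cosθ·θ̈ − m·l·sinθ·θ̇² = -14.679331 + 3.406449 − 0.005683 = -11.278565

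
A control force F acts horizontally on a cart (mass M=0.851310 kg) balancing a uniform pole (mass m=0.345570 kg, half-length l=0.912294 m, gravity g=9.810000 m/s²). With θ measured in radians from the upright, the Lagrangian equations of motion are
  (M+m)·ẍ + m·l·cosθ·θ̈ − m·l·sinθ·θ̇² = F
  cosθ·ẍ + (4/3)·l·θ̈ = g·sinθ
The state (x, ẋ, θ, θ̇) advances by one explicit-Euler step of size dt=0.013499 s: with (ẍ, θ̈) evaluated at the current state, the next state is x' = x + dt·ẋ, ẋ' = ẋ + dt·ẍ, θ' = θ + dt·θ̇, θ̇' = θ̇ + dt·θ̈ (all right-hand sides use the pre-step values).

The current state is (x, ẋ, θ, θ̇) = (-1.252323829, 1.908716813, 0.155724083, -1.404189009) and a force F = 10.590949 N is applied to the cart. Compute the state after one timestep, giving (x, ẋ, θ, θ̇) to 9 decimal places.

sinθ=0.155095461, cosθ=0.987899488
temp = (F + m·l·θ̇²·sinθ)/(M+m) = (10.590949 + 0.096409777)/1.196880 = 8.929348621
θ̈ = (g·sinθ − cosθ·temp)/(l·(4/3 − m·cos²θ/(M+m))) = -7.609318949
ẍ = temp − m·l·θ̈·cosθ/(M+m) = 10.909410625
Euler: x'=-1.252323829+0.013499·1.908716813=-1.226558061, ẋ'=1.908716813+0.013499·10.909410625=2.055982947
       θ'=0.155724083+0.013499·-1.404189009=0.136768936, θ̇'=-1.404189009+0.013499·-7.609318949=-1.506907205

(-1.226558061, 2.055982947, 0.136768936, -1.506907205)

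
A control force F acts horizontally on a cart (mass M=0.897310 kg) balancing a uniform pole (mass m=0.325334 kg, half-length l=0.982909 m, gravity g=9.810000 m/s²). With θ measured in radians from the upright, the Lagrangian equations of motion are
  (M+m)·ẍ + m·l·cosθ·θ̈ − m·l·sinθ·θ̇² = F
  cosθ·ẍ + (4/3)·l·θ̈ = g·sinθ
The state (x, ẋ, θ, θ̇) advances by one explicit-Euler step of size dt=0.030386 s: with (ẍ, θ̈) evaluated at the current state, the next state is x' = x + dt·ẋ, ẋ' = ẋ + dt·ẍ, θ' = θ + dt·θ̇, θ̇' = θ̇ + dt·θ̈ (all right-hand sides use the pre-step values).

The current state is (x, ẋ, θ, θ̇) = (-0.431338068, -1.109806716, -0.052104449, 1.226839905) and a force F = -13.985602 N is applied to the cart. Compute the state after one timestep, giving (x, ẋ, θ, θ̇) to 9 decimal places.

(-0.465060655, -1.540668565, -0.014825692, 1.543313123)

sinθ=-0.052080876, cosθ=0.998642870
temp = (F + m·l·θ̇²·sinθ)/(M+m) = (-13.985602 + -0.025066681)/1.222644 = -11.459319868
θ̈ = (g·sinθ − cosθ·temp)/(l·(4/3 − m·cos²θ/(M+m))) = 10.415099655
ẍ = temp − m·l·θ̈·cosθ/(M+m) = -14.179617223
Euler: x'=-0.431338068+0.030386·-1.109806716=-0.465060655, ẋ'=-1.109806716+0.030386·-14.179617223=-1.540668565
       θ'=-0.052104449+0.030386·1.226839905=-0.014825692, θ̇'=1.226839905+0.030386·10.415099655=1.543313123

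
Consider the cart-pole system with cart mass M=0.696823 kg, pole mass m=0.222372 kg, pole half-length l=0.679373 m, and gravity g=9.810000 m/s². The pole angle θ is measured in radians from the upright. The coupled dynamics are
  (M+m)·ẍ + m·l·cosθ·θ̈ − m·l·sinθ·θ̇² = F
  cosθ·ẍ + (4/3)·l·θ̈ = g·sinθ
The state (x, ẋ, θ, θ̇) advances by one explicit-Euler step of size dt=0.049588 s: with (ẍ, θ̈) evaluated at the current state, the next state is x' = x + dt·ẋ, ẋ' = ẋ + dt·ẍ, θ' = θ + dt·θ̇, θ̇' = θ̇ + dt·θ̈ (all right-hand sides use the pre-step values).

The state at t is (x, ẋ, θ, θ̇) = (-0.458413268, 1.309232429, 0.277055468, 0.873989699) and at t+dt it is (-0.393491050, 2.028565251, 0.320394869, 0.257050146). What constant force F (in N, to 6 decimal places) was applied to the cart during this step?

F = 11.494575 N

ẍ = (ẋ'−ẋ)/dt = (2.028565251−1.309232429)/0.049588 = 14.506187
θ̈ = (θ̇'−θ̇)/dt = (0.257050146−0.873989699)/0.049588 = -12.441307
sinθ=0.273525, cosθ=0.961865
F = (M+m)·ẍ + m·l·cosθ·θ̈ − m·l·sinθ·θ̇² = 13.334015 + -1.807876 − 0.031564 = 11.494575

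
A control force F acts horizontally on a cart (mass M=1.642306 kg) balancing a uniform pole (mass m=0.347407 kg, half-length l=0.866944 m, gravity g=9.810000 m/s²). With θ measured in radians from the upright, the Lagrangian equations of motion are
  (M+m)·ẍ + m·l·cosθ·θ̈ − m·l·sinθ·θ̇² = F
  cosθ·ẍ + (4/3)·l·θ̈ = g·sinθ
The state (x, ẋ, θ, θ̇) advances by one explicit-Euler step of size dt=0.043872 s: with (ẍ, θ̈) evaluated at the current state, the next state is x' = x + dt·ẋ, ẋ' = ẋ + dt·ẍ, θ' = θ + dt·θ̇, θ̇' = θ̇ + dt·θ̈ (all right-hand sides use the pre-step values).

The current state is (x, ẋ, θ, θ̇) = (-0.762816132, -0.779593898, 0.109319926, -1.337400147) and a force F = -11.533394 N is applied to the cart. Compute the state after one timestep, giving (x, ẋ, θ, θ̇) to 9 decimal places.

sinθ=0.109102312, cosθ=0.994030525
temp = (F + m·l·θ̇²·sinθ)/(M+m) = (-11.533394 + 0.058774142)/1.989713 = -5.766972351
θ̈ = (g·sinθ − cosθ·temp)/(l·(4/3 − m·cos²θ/(M+m))) = 6.759865353
ẍ = temp − m·l·θ̈·cosθ/(M+m) = -6.784103465
Euler: x'=-0.762816132+0.043872·-0.779593898=-0.797018475, ẋ'=-0.779593898+0.043872·-6.784103465=-1.077226085
       θ'=0.109319926+0.043872·-1.337400147=0.050645507, θ̇'=-1.337400147+0.043872·6.759865353=-1.040831334

(-0.797018475, -1.077226085, 0.050645507, -1.040831334)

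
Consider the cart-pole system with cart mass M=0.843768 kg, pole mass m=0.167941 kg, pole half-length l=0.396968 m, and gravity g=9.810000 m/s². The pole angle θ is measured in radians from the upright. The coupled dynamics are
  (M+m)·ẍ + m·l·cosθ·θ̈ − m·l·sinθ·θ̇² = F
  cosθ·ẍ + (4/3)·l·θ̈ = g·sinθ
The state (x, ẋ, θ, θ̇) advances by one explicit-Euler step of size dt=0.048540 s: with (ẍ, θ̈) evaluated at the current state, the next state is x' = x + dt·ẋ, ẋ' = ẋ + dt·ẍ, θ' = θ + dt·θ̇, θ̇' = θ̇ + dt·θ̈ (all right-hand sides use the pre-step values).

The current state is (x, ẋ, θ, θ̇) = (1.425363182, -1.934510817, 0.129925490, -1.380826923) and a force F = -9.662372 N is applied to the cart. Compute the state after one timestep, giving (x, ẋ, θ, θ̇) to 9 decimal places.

(1.331462027, -2.470533708, 0.062900151, -0.260084098)

sinθ=0.129560261, cosθ=0.991571550
temp = (F + m·l·θ̇²·sinθ)/(M+m) = (-9.662372 + 0.016468822)/1.011709 = -9.534266452
θ̈ = (g·sinθ − cosθ·temp)/(l·(4/3 − m·cos²θ/(M+m))) = 23.089056958
ẍ = temp − m·l·θ̈·cosθ/(M+m) = -11.042910811
Euler: x'=1.425363182+0.048540·-1.934510817=1.331462027, ẋ'=-1.934510817+0.048540·-11.042910811=-2.470533708
       θ'=0.129925490+0.048540·-1.380826923=0.062900151, θ̇'=-1.380826923+0.048540·23.089056958=-0.260084098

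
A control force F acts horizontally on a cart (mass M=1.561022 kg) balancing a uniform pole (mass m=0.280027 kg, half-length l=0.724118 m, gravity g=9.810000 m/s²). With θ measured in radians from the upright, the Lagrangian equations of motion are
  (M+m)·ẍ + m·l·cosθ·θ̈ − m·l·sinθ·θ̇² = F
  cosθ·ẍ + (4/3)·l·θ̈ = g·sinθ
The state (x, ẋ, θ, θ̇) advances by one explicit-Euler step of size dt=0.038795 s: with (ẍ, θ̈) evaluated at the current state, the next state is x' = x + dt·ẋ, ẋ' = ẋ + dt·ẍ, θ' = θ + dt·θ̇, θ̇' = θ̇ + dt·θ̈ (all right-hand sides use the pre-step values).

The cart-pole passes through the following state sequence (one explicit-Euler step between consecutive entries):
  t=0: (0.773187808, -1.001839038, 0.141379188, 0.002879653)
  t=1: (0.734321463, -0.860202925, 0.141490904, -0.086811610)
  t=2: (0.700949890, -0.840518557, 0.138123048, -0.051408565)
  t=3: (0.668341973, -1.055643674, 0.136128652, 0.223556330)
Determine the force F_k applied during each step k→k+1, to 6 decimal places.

step 0→1:
  ẍ = (ẋ'−ẋ)/dt = (-0.860202925−-1.001839038)/0.038795 = 3.650886
  θ̈ = (θ̇'−θ̇)/dt = (-0.086811610−0.002879653)/0.038795 = -2.311928
  sinθ=0.140909, cosθ=0.990023
  F = (M+m)·ẍ + m·l·cosθ·θ̈ − m·l·sinθ·θ̇² = 6.721460 + -0.464118 − 0.000000 = 6.257341
step 1→2:
  ẍ = (ẋ'−ẋ)/dt = (-0.840518557−-0.860202925)/0.038795 = 0.507394
  θ̈ = (θ̇'−θ̇)/dt = (-0.051408565−-0.086811610)/0.038795 = 0.912567
  sinθ=0.141019, cosθ=0.990007
  F = (M+m)·ẍ + m·l·cosθ·θ̈ − m·l·sinθ·θ̇² = 0.934138 + 0.183194 − 0.000215 = 1.117117
step 2→3:
  ẍ = (ẋ'−ẋ)/dt = (-1.055643674−-0.840518557)/0.038795 = -5.545176
  θ̈ = (θ̇'−θ̇)/dt = (0.223556330−-0.051408565)/0.038795 = 7.087637
  sinθ=0.137684, cosθ=0.990476
  F = (M+m)·ẍ + m·l·cosθ·θ̈ − m·l·sinθ·θ̇² = -10.208941 + 1.423491 − 0.000074 = -8.785524

F_0 = 6.257341 N
F_1 = 1.117117 N
F_2 = -8.785524 N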